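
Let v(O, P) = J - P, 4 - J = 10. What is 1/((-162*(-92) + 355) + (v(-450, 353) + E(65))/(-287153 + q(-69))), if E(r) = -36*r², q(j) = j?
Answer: 287222/4382872957 ≈ 6.5533e-5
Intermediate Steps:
J = -6 (J = 4 - 1*10 = 4 - 10 = -6)
v(O, P) = -6 - P
1/((-162*(-92) + 355) + (v(-450, 353) + E(65))/(-287153 + q(-69))) = 1/((-162*(-92) + 355) + ((-6 - 1*353) - 36*65²)/(-287153 - 69)) = 1/((14904 + 355) + ((-6 - 353) - 36*4225)/(-287222)) = 1/(15259 + (-359 - 152100)*(-1/287222)) = 1/(15259 - 152459*(-1/287222)) = 1/(15259 + 152459/287222) = 1/(4382872957/287222) = 287222/4382872957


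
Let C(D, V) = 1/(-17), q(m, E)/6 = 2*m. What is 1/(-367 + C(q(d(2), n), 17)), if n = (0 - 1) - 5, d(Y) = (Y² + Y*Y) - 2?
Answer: -17/6240 ≈ -0.0027244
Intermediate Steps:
d(Y) = -2 + 2*Y² (d(Y) = (Y² + Y²) - 2 = 2*Y² - 2 = -2 + 2*Y²)
n = -6 (n = -1 - 5 = -6)
q(m, E) = 12*m (q(m, E) = 6*(2*m) = 12*m)
C(D, V) = -1/17
1/(-367 + C(q(d(2), n), 17)) = 1/(-367 - 1/17) = 1/(-6240/17) = -17/6240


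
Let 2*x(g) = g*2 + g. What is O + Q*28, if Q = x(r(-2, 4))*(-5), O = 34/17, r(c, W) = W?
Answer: -838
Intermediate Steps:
x(g) = 3*g/2 (x(g) = (g*2 + g)/2 = (2*g + g)/2 = (3*g)/2 = 3*g/2)
O = 2 (O = 34*(1/17) = 2)
Q = -30 (Q = ((3/2)*4)*(-5) = 6*(-5) = -30)
O + Q*28 = 2 - 30*28 = 2 - 840 = -838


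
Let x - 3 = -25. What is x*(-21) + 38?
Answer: 500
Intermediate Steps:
x = -22 (x = 3 - 25 = -22)
x*(-21) + 38 = -22*(-21) + 38 = 462 + 38 = 500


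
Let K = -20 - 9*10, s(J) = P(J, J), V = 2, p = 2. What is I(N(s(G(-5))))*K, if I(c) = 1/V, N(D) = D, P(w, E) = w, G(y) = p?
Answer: -55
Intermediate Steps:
G(y) = 2
s(J) = J
K = -110 (K = -20 - 90 = -110)
I(c) = ½ (I(c) = 1/2 = ½)
I(N(s(G(-5))))*K = (½)*(-110) = -55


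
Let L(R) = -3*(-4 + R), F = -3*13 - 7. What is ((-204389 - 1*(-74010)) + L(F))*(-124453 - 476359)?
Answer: 78243145948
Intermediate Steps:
F = -46 (F = -39 - 7 = -46)
L(R) = 12 - 3*R
((-204389 - 1*(-74010)) + L(F))*(-124453 - 476359) = ((-204389 - 1*(-74010)) + (12 - 3*(-46)))*(-124453 - 476359) = ((-204389 + 74010) + (12 + 138))*(-600812) = (-130379 + 150)*(-600812) = -130229*(-600812) = 78243145948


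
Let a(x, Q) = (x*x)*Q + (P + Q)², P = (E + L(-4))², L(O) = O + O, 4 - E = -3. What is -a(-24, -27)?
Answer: 14876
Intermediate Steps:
E = 7 (E = 4 - 1*(-3) = 4 + 3 = 7)
L(O) = 2*O
P = 1 (P = (7 + 2*(-4))² = (7 - 8)² = (-1)² = 1)
a(x, Q) = (1 + Q)² + Q*x² (a(x, Q) = (x*x)*Q + (1 + Q)² = x²*Q + (1 + Q)² = Q*x² + (1 + Q)² = (1 + Q)² + Q*x²)
-a(-24, -27) = -((1 - 27)² - 27*(-24)²) = -((-26)² - 27*576) = -(676 - 15552) = -1*(-14876) = 14876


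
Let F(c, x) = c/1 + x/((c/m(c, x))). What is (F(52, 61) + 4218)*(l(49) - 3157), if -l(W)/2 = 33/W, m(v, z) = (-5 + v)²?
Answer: -55216308851/2548 ≈ -2.1670e+7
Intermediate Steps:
F(c, x) = c + x*(-5 + c)²/c (F(c, x) = c/1 + x/((c/((-5 + c)²))) = c*1 + x/((c/(-5 + c)²)) = c + x*((-5 + c)²/c) = c + x*(-5 + c)²/c)
l(W) = -66/W
(F(52, 61) + 4218)*(l(49) - 3157) = ((52 + 61*(-5 + 52)²/52) + 4218)*(-66/49 - 3157) = ((52 + 61*(1/52)*47²) + 4218)*(-66*1/49 - 3157) = ((52 + 61*(1/52)*2209) + 4218)*(-66/49 - 3157) = ((52 + 134749/52) + 4218)*(-154759/49) = (137453/52 + 4218)*(-154759/49) = (356789/52)*(-154759/49) = -55216308851/2548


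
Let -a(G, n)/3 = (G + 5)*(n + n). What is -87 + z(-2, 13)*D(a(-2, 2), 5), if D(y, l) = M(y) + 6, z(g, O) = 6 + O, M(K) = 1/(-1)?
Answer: 8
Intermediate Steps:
a(G, n) = -6*n*(5 + G) (a(G, n) = -3*(G + 5)*(n + n) = -3*(5 + G)*2*n = -6*n*(5 + G))
M(K) = -1
D(y, l) = 5 (D(y, l) = -1 + 6 = 5)
-87 + z(-2, 13)*D(a(-2, 2), 5) = -87 + (6 + 13)*5 = -87 + 19*5 = -87 + 95 = 8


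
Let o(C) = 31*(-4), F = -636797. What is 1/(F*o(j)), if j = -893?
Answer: 1/78962828 ≈ 1.2664e-8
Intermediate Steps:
o(C) = -124
1/(F*o(j)) = 1/(-636797*(-124)) = -1/636797*(-1/124) = 1/78962828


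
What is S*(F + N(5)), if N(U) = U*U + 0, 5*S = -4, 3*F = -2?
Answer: -292/15 ≈ -19.467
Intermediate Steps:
F = -⅔ (F = (⅓)*(-2) = -⅔ ≈ -0.66667)
S = -⅘ (S = (⅕)*(-4) = -⅘ ≈ -0.80000)
N(U) = U² (N(U) = U² + 0 = U²)
S*(F + N(5)) = -4*(-⅔ + 5²)/5 = -4*(-⅔ + 25)/5 = -⅘*73/3 = -292/15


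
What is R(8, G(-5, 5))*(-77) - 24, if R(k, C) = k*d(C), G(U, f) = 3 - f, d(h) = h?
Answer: 1208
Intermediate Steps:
R(k, C) = C*k (R(k, C) = k*C = C*k)
R(8, G(-5, 5))*(-77) - 24 = ((3 - 1*5)*8)*(-77) - 24 = ((3 - 5)*8)*(-77) - 24 = -2*8*(-77) - 24 = -16*(-77) - 24 = 1232 - 24 = 1208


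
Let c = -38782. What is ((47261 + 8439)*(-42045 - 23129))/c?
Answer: 1815095900/19391 ≈ 93605.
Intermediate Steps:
((47261 + 8439)*(-42045 - 23129))/c = ((47261 + 8439)*(-42045 - 23129))/(-38782) = (55700*(-65174))*(-1/38782) = -3630191800*(-1/38782) = 1815095900/19391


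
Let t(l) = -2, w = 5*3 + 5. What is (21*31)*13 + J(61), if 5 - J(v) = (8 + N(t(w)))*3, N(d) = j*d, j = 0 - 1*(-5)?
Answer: 8474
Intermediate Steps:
j = 5 (j = 0 + 5 = 5)
w = 20 (w = 15 + 5 = 20)
N(d) = 5*d
J(v) = 11 (J(v) = 5 - (8 + 5*(-2))*3 = 5 - (8 - 10)*3 = 5 - (-2)*3 = 5 - 1*(-6) = 5 + 6 = 11)
(21*31)*13 + J(61) = (21*31)*13 + 11 = 651*13 + 11 = 8463 + 11 = 8474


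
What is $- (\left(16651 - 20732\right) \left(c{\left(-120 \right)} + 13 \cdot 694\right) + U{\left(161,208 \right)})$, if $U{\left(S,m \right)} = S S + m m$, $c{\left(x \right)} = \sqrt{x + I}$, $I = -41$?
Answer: $36749597 + 4081 i \sqrt{161} \approx 3.675 \cdot 10^{7} + 51782.0 i$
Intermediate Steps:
$c{\left(x \right)} = \sqrt{-41 + x}$ ($c{\left(x \right)} = \sqrt{x - 41} = \sqrt{-41 + x}$)
$U{\left(S,m \right)} = S^{2} + m^{2}$
$- (\left(16651 - 20732\right) \left(c{\left(-120 \right)} + 13 \cdot 694\right) + U{\left(161,208 \right)}) = - (\left(16651 - 20732\right) \left(\sqrt{-41 - 120} + 13 \cdot 694\right) + \left(161^{2} + 208^{2}\right)) = - (- 4081 \left(\sqrt{-161} + 9022\right) + \left(25921 + 43264\right)) = - (- 4081 \left(i \sqrt{161} + 9022\right) + 69185) = - (- 4081 \left(9022 + i \sqrt{161}\right) + 69185) = - (\left(-36818782 - 4081 i \sqrt{161}\right) + 69185) = - (-36749597 - 4081 i \sqrt{161}) = 36749597 + 4081 i \sqrt{161}$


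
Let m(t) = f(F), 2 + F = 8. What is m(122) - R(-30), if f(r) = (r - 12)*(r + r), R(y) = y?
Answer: -42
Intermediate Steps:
F = 6 (F = -2 + 8 = 6)
f(r) = 2*r*(-12 + r) (f(r) = (-12 + r)*(2*r) = 2*r*(-12 + r))
m(t) = -72 (m(t) = 2*6*(-12 + 6) = 2*6*(-6) = -72)
m(122) - R(-30) = -72 - 1*(-30) = -72 + 30 = -42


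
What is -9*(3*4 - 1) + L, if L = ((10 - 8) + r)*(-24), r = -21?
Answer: 357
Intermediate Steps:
L = 456 (L = ((10 - 8) - 21)*(-24) = (2 - 21)*(-24) = -19*(-24) = 456)
-9*(3*4 - 1) + L = -9*(3*4 - 1) + 456 = -9*(12 - 1) + 456 = -9*11 + 456 = -99 + 456 = 357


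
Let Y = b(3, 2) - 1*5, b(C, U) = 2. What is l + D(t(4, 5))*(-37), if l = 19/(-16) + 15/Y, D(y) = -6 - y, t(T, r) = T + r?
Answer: 8781/16 ≈ 548.81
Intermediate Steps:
Y = -3 (Y = 2 - 1*5 = 2 - 5 = -3)
l = -99/16 (l = 19/(-16) + 15/(-3) = 19*(-1/16) + 15*(-⅓) = -19/16 - 5 = -99/16 ≈ -6.1875)
l + D(t(4, 5))*(-37) = -99/16 + (-6 - (4 + 5))*(-37) = -99/16 + (-6 - 1*9)*(-37) = -99/16 + (-6 - 9)*(-37) = -99/16 - 15*(-37) = -99/16 + 555 = 8781/16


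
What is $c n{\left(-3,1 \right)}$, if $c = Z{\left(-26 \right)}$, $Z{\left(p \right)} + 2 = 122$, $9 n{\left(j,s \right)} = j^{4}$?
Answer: $1080$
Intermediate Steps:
$n{\left(j,s \right)} = \frac{j^{4}}{9}$
$Z{\left(p \right)} = 120$ ($Z{\left(p \right)} = -2 + 122 = 120$)
$c = 120$
$c n{\left(-3,1 \right)} = 120 \frac{\left(-3\right)^{4}}{9} = 120 \cdot \frac{1}{9} \cdot 81 = 120 \cdot 9 = 1080$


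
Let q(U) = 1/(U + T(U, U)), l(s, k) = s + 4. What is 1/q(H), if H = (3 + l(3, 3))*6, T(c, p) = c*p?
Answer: 3660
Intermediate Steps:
l(s, k) = 4 + s
H = 60 (H = (3 + (4 + 3))*6 = (3 + 7)*6 = 10*6 = 60)
q(U) = 1/(U + U**2) (q(U) = 1/(U + U*U) = 1/(U + U**2))
1/q(H) = 1/(1/(60*(1 + 60))) = 1/((1/60)/61) = 1/((1/60)*(1/61)) = 1/(1/3660) = 3660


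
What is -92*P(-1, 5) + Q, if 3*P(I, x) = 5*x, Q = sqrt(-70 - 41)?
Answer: -2300/3 + I*sqrt(111) ≈ -766.67 + 10.536*I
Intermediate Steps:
Q = I*sqrt(111) (Q = sqrt(-111) = I*sqrt(111) ≈ 10.536*I)
P(I, x) = 5*x/3 (P(I, x) = (5*x)/3 = 5*x/3)
-92*P(-1, 5) + Q = -460*5/3 + I*sqrt(111) = -92*25/3 + I*sqrt(111) = -2300/3 + I*sqrt(111)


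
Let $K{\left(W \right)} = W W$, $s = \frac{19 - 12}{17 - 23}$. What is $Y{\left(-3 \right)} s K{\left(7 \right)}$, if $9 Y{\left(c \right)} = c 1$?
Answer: $\frac{343}{18} \approx 19.056$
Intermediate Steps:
$Y{\left(c \right)} = \frac{c}{9}$ ($Y{\left(c \right)} = \frac{c 1}{9} = \frac{c}{9}$)
$s = - \frac{7}{6}$ ($s = \frac{7}{-6} = 7 \left(- \frac{1}{6}\right) = - \frac{7}{6} \approx -1.1667$)
$K{\left(W \right)} = W^{2}$
$Y{\left(-3 \right)} s K{\left(7 \right)} = \frac{1}{9} \left(-3\right) \left(- \frac{7}{6}\right) 7^{2} = \left(- \frac{1}{3}\right) \left(- \frac{7}{6}\right) 49 = \frac{7}{18} \cdot 49 = \frac{343}{18}$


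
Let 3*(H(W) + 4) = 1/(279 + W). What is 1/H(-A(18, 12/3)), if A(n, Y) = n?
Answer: -783/3131 ≈ -0.25008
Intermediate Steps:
H(W) = -4 + 1/(3*(279 + W))
1/H(-A(18, 12/3)) = 1/((-3347 - (-12)*18)/(3*(279 - 1*18))) = 1/((-3347 - 12*(-18))/(3*(279 - 18))) = 1/((1/3)*(-3347 + 216)/261) = 1/((1/3)*(1/261)*(-3131)) = 1/(-3131/783) = -783/3131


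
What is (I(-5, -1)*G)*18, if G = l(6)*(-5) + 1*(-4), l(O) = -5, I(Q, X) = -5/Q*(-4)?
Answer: -1512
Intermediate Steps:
I(Q, X) = 20/Q
G = 21 (G = -5*(-5) + 1*(-4) = 25 - 4 = 21)
(I(-5, -1)*G)*18 = ((20/(-5))*21)*18 = ((20*(-⅕))*21)*18 = -4*21*18 = -84*18 = -1512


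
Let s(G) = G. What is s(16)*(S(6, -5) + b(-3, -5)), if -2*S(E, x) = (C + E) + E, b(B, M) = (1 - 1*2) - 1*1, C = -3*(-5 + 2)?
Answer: -200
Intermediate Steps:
C = 9 (C = -3*(-3) = 9)
b(B, M) = -2 (b(B, M) = (1 - 2) - 1 = -1 - 1 = -2)
S(E, x) = -9/2 - E (S(E, x) = -((9 + E) + E)/2 = -(9 + 2*E)/2 = -9/2 - E)
s(16)*(S(6, -5) + b(-3, -5)) = 16*((-9/2 - 1*6) - 2) = 16*((-9/2 - 6) - 2) = 16*(-21/2 - 2) = 16*(-25/2) = -200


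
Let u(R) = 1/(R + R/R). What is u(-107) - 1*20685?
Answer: -2192611/106 ≈ -20685.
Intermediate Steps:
u(R) = 1/(1 + R) (u(R) = 1/(R + 1) = 1/(1 + R))
u(-107) - 1*20685 = 1/(1 - 107) - 1*20685 = 1/(-106) - 20685 = -1/106 - 20685 = -2192611/106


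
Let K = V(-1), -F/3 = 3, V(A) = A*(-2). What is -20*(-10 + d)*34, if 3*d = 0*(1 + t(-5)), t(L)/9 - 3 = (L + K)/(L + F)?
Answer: 6800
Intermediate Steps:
V(A) = -2*A
F = -9 (F = -3*3 = -9)
K = 2 (K = -2*(-1) = 2)
t(L) = 27 + 9*(2 + L)/(-9 + L) (t(L) = 27 + 9*((L + 2)/(L - 9)) = 27 + 9*((2 + L)/(-9 + L)) = 27 + 9*(2 + L)/(-9 + L))
d = 0 (d = (0*(1 + 9*(-25 + 4*(-5))/(-9 - 5)))/3 = (0*(1 + 9*(-25 - 20)/(-14)))/3 = (0*(1 + 9*(-1/14)*(-45)))/3 = (0*(1 + 405/14))/3 = (0*(419/14))/3 = (⅓)*0 = 0)
-20*(-10 + d)*34 = -20*(-10 + 0)*34 = -20*(-10)*34 = 200*34 = 6800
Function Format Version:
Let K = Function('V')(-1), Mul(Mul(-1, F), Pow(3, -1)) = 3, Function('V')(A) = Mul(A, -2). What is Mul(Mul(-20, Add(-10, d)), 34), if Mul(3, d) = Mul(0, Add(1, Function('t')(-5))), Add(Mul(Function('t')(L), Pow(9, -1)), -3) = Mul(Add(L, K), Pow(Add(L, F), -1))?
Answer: 6800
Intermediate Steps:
Function('V')(A) = Mul(-2, A)
F = -9 (F = Mul(-3, 3) = -9)
K = 2 (K = Mul(-2, -1) = 2)
Function('t')(L) = Add(27, Mul(9, Pow(Add(-9, L), -1), Add(2, L))) (Function('t')(L) = Add(27, Mul(9, Mul(Add(L, 2), Pow(Add(L, -9), -1)))) = Add(27, Mul(9, Mul(Add(2, L), Pow(Add(-9, L), -1)))) = Add(27, Mul(9, Mul(Pow(Add(-9, L), -1), Add(2, L)))) = Add(27, Mul(9, Pow(Add(-9, L), -1), Add(2, L))))
d = 0 (d = Mul(Rational(1, 3), Mul(0, Add(1, Mul(9, Pow(Add(-9, -5), -1), Add(-25, Mul(4, -5)))))) = Mul(Rational(1, 3), Mul(0, Add(1, Mul(9, Pow(-14, -1), Add(-25, -20))))) = Mul(Rational(1, 3), Mul(0, Add(1, Mul(9, Rational(-1, 14), -45)))) = Mul(Rational(1, 3), Mul(0, Add(1, Rational(405, 14)))) = Mul(Rational(1, 3), Mul(0, Rational(419, 14))) = Mul(Rational(1, 3), 0) = 0)
Mul(Mul(-20, Add(-10, d)), 34) = Mul(Mul(-20, Add(-10, 0)), 34) = Mul(Mul(-20, -10), 34) = Mul(200, 34) = 6800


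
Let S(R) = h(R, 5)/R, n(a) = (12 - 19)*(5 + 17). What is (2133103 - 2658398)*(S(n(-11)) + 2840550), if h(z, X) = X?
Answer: -229787511060025/154 ≈ -1.4921e+12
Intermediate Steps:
n(a) = -154 (n(a) = -7*22 = -154)
S(R) = 5/R
(2133103 - 2658398)*(S(n(-11)) + 2840550) = (2133103 - 2658398)*(5/(-154) + 2840550) = -525295*(5*(-1/154) + 2840550) = -525295*(-5/154 + 2840550) = -525295*437444695/154 = -229787511060025/154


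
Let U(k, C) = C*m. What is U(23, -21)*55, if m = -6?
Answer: 6930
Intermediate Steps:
U(k, C) = -6*C (U(k, C) = C*(-6) = -6*C)
U(23, -21)*55 = -6*(-21)*55 = 126*55 = 6930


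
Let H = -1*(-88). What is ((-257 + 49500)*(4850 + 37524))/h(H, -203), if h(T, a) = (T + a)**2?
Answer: 90722734/575 ≈ 1.5778e+5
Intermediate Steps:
H = 88
((-257 + 49500)*(4850 + 37524))/h(H, -203) = ((-257 + 49500)*(4850 + 37524))/((88 - 203)**2) = (49243*42374)/((-115)**2) = 2086622882/13225 = 2086622882*(1/13225) = 90722734/575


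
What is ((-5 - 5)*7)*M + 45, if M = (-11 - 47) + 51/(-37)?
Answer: 155455/37 ≈ 4201.5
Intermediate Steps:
M = -2197/37 (M = -58 + 51*(-1/37) = -58 - 51/37 = -2197/37 ≈ -59.378)
((-5 - 5)*7)*M + 45 = ((-5 - 5)*7)*(-2197/37) + 45 = -10*7*(-2197/37) + 45 = -70*(-2197/37) + 45 = 153790/37 + 45 = 155455/37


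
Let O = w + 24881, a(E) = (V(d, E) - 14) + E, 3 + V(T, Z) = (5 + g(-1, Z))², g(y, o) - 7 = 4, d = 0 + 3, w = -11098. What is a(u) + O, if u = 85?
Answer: 14107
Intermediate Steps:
d = 3
g(y, o) = 11 (g(y, o) = 7 + 4 = 11)
V(T, Z) = 253 (V(T, Z) = -3 + (5 + 11)² = -3 + 16² = -3 + 256 = 253)
a(E) = 239 + E (a(E) = (253 - 14) + E = 239 + E)
O = 13783 (O = -11098 + 24881 = 13783)
a(u) + O = (239 + 85) + 13783 = 324 + 13783 = 14107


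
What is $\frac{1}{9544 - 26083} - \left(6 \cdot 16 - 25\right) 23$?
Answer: $- \frac{27008188}{16539} \approx -1633.0$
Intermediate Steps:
$\frac{1}{9544 - 26083} - \left(6 \cdot 16 - 25\right) 23 = \frac{1}{-16539} - \left(96 - 25\right) 23 = - \frac{1}{16539} - 71 \cdot 23 = - \frac{1}{16539} - 1633 = - \frac{27008188}{16539}$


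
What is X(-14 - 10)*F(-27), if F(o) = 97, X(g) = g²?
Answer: 55872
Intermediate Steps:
X(-14 - 10)*F(-27) = (-14 - 10)²*97 = (-24)²*97 = 576*97 = 55872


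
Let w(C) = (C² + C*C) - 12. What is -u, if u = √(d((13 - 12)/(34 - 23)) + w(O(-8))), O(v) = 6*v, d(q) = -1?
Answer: -√4595 ≈ -67.786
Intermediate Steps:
w(C) = -12 + 2*C² (w(C) = (C² + C²) - 12 = 2*C² - 12 = -12 + 2*C²)
u = √4595 (u = √(-1 + (-12 + 2*(6*(-8))²)) = √(-1 + (-12 + 2*(-48)²)) = √(-1 + (-12 + 2*2304)) = √(-1 + (-12 + 4608)) = √(-1 + 4596) = √4595 ≈ 67.786)
-u = -√4595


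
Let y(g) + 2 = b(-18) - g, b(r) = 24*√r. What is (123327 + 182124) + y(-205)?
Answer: 305654 + 72*I*√2 ≈ 3.0565e+5 + 101.82*I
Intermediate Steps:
y(g) = -2 - g + 72*I*√2 (y(g) = -2 + (24*√(-18) - g) = -2 + (24*(3*I*√2) - g) = -2 + (72*I*√2 - g) = -2 + (-g + 72*I*√2) = -2 - g + 72*I*√2)
(123327 + 182124) + y(-205) = (123327 + 182124) + (-2 - 1*(-205) + 72*I*√2) = 305451 + (-2 + 205 + 72*I*√2) = 305451 + (203 + 72*I*√2) = 305654 + 72*I*√2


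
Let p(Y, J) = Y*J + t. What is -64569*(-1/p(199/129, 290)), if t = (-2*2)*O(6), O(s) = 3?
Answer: 8329401/56162 ≈ 148.31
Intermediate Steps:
t = -12 (t = -2*2*3 = -4*3 = -12)
p(Y, J) = -12 + J*Y (p(Y, J) = Y*J - 12 = J*Y - 12 = -12 + J*Y)
-64569*(-1/p(199/129, 290)) = -64569*(-1/(-12 + 290*(199/129))) = -64569*(-1/(-12 + 57710/129)) = -64569/((-1*56162/129)) = -64569/(-56162/129) = -64569*(-129/56162) = 8329401/56162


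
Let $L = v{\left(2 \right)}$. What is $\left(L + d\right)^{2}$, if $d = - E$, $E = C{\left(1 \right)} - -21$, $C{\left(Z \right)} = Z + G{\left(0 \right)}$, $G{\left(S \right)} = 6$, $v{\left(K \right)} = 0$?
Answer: $784$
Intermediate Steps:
$C{\left(Z \right)} = 6 + Z$ ($C{\left(Z \right)} = Z + 6 = 6 + Z$)
$L = 0$
$E = 28$ ($E = \left(6 + 1\right) - -21 = 7 + 21 = 28$)
$d = -28$ ($d = \left(-1\right) 28 = -28$)
$\left(L + d\right)^{2} = \left(0 - 28\right)^{2} = \left(-28\right)^{2} = 784$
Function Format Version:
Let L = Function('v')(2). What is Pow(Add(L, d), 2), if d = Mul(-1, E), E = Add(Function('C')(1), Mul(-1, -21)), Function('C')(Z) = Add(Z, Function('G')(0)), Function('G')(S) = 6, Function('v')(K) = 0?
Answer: 784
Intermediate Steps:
Function('C')(Z) = Add(6, Z) (Function('C')(Z) = Add(Z, 6) = Add(6, Z))
L = 0
E = 28 (E = Add(Add(6, 1), Mul(-1, -21)) = Add(7, 21) = 28)
d = -28 (d = Mul(-1, 28) = -28)
Pow(Add(L, d), 2) = Pow(Add(0, -28), 2) = Pow(-28, 2) = 784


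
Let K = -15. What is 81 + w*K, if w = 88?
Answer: -1239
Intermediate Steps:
81 + w*K = 81 + 88*(-15) = 81 - 1320 = -1239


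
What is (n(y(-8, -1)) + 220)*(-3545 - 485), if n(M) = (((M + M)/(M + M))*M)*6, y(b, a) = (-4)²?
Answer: -1273480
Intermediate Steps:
y(b, a) = 16
n(M) = 6*M (n(M) = (((2*M)/((2*M)))*M)*6 = (((2*M)*(1/(2*M)))*M)*6 = (1*M)*6 = M*6 = 6*M)
(n(y(-8, -1)) + 220)*(-3545 - 485) = (6*16 + 220)*(-3545 - 485) = (96 + 220)*(-4030) = 316*(-4030) = -1273480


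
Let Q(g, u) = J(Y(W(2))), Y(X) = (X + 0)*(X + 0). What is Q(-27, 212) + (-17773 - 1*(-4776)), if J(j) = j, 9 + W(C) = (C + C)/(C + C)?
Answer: -12933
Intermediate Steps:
W(C) = -8 (W(C) = -9 + (C + C)/(C + C) = -9 + (2*C)/((2*C)) = -9 + (2*C)*(1/(2*C)) = -9 + 1 = -8)
Y(X) = X² (Y(X) = X*X = X²)
Q(g, u) = 64 (Q(g, u) = (-8)² = 64)
Q(-27, 212) + (-17773 - 1*(-4776)) = 64 + (-17773 - 1*(-4776)) = 64 + (-17773 + 4776) = 64 - 12997 = -12933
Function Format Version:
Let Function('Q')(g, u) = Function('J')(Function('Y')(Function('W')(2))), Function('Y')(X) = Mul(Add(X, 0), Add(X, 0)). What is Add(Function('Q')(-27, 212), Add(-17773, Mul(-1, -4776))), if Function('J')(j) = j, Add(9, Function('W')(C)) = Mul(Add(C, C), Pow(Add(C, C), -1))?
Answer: -12933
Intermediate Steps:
Function('W')(C) = -8 (Function('W')(C) = Add(-9, Mul(Add(C, C), Pow(Add(C, C), -1))) = Add(-9, Mul(Mul(2, C), Pow(Mul(2, C), -1))) = Add(-9, Mul(Mul(2, C), Mul(Rational(1, 2), Pow(C, -1)))) = Add(-9, 1) = -8)
Function('Y')(X) = Pow(X, 2) (Function('Y')(X) = Mul(X, X) = Pow(X, 2))
Function('Q')(g, u) = 64 (Function('Q')(g, u) = Pow(-8, 2) = 64)
Add(Function('Q')(-27, 212), Add(-17773, Mul(-1, -4776))) = Add(64, Add(-17773, Mul(-1, -4776))) = Add(64, Add(-17773, 4776)) = Add(64, -12997) = -12933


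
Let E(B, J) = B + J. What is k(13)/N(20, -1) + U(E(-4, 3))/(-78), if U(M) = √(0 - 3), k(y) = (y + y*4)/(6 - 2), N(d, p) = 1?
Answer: 65/4 - I*√3/78 ≈ 16.25 - 0.022206*I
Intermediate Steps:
k(y) = 5*y/4 (k(y) = (y + 4*y)/4 = (5*y)*(¼) = 5*y/4)
U(M) = I*√3 (U(M) = √(-3) = I*√3)
k(13)/N(20, -1) + U(E(-4, 3))/(-78) = ((5/4)*13)/1 + (I*√3)/(-78) = (65/4)*1 + (I*√3)*(-1/78) = 65/4 - I*√3/78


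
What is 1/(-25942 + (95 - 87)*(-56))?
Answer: -1/26390 ≈ -3.7893e-5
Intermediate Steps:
1/(-25942 + (95 - 87)*(-56)) = 1/(-25942 + 8*(-56)) = 1/(-25942 - 448) = 1/(-26390) = -1/26390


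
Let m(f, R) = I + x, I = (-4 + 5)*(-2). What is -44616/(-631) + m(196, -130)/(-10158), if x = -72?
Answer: 226628011/3204849 ≈ 70.714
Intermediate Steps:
I = -2 (I = 1*(-2) = -2)
m(f, R) = -74 (m(f, R) = -2 - 72 = -74)
-44616/(-631) + m(196, -130)/(-10158) = -44616/(-631) - 74/(-10158) = -44616*(-1/631) - 74*(-1/10158) = 44616/631 + 37/5079 = 226628011/3204849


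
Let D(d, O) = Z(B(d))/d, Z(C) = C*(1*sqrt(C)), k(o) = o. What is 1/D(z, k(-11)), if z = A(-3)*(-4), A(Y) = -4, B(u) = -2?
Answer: 4*I*sqrt(2) ≈ 5.6569*I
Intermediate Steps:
Z(C) = C**(3/2) (Z(C) = C*sqrt(C) = C**(3/2))
z = 16 (z = -4*(-4) = 16)
D(d, O) = -2*I*sqrt(2)/d (D(d, O) = (-2)**(3/2)/d = (-2*I*sqrt(2))/d = -2*I*sqrt(2)/d)
1/D(z, k(-11)) = 1/(-2*I*sqrt(2)/16) = 1/(-2*I*sqrt(2)*1/16) = 1/(-I*sqrt(2)/8) = 4*I*sqrt(2)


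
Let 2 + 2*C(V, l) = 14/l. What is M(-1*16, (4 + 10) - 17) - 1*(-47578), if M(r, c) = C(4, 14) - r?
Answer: 95187/2 ≈ 47594.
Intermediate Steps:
C(V, l) = -1 + 7/l (C(V, l) = -1 + (14/l)/2 = -1 + 7/l)
M(r, c) = -½ - r (M(r, c) = (7 - 1*14)/14 - r = (7 - 14)/14 - r = (1/14)*(-7) - r = -½ - r)
M(-1*16, (4 + 10) - 17) - 1*(-47578) = (-½ - (-1)*16) - 1*(-47578) = (-½ - 1*(-16)) + 47578 = (-½ + 16) + 47578 = 31/2 + 47578 = 95187/2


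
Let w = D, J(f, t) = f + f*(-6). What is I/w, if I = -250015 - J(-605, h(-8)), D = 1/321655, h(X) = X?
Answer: -81391581200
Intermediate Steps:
J(f, t) = -5*f (J(f, t) = f - 6*f = -5*f)
D = 1/321655 ≈ 3.1089e-6
w = 1/321655 ≈ 3.1089e-6
I = -253040 (I = -250015 - (-5)*(-605) = -250015 - 1*3025 = -250015 - 3025 = -253040)
I/w = -253040/1/321655 = -253040*321655 = -81391581200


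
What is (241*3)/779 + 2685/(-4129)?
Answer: 893652/3216491 ≈ 0.27783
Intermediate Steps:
(241*3)/779 + 2685/(-4129) = 723*(1/779) + 2685*(-1/4129) = 723/779 - 2685/4129 = 893652/3216491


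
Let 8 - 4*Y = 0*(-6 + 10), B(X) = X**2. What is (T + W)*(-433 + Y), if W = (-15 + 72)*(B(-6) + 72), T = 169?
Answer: -2726075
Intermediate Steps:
Y = 2 (Y = 2 - 0*(-6 + 10) = 2 - 0*4 = 2 - 1/4*0 = 2 + 0 = 2)
W = 6156 (W = (-15 + 72)*((-6)**2 + 72) = 57*(36 + 72) = 57*108 = 6156)
(T + W)*(-433 + Y) = (169 + 6156)*(-433 + 2) = 6325*(-431) = -2726075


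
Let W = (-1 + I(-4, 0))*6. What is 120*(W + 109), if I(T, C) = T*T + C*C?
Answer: 23880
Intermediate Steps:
I(T, C) = C**2 + T**2 (I(T, C) = T**2 + C**2 = C**2 + T**2)
W = 90 (W = (-1 + (0**2 + (-4)**2))*6 = (-1 + (0 + 16))*6 = (-1 + 16)*6 = 15*6 = 90)
120*(W + 109) = 120*(90 + 109) = 120*199 = 23880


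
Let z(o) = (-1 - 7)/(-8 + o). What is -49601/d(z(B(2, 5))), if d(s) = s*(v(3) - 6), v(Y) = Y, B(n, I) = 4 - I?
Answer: 148803/8 ≈ 18600.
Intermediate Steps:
z(o) = -8/(-8 + o)
d(s) = -3*s (d(s) = s*(3 - 6) = s*(-3) = -3*s)
-49601/d(z(B(2, 5))) = -49601/((-(-24)/(-8 + (4 - 1*5)))) = -49601/((-(-24)/(-8 + (4 - 5)))) = -49601/((-(-24)/(-8 - 1))) = -49601/((-(-24)/(-9))) = -49601/((-(-24)*(-1)/9)) = -49601/((-3*8/9)) = -49601/(-8/3) = -49601*(-3/8) = 148803/8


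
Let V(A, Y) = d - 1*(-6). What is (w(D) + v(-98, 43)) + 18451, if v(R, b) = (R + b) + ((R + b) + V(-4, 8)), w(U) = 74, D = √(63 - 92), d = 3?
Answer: 18424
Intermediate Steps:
D = I*√29 (D = √(-29) = I*√29 ≈ 5.3852*I)
V(A, Y) = 9 (V(A, Y) = 3 - 1*(-6) = 3 + 6 = 9)
v(R, b) = 9 + 2*R + 2*b (v(R, b) = (R + b) + ((R + b) + 9) = (R + b) + (9 + R + b) = 9 + 2*R + 2*b)
(w(D) + v(-98, 43)) + 18451 = (74 + (9 + 2*(-98) + 2*43)) + 18451 = (74 + (9 - 196 + 86)) + 18451 = (74 - 101) + 18451 = -27 + 18451 = 18424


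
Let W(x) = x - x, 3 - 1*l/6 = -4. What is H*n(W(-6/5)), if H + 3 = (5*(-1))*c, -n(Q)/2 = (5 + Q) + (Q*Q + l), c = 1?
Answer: 752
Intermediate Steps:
l = 42 (l = 18 - 6*(-4) = 18 + 24 = 42)
W(x) = 0
n(Q) = -94 - 2*Q - 2*Q**2 (n(Q) = -2*((5 + Q) + (Q*Q + 42)) = -2*((5 + Q) + (Q**2 + 42)) = -2*((5 + Q) + (42 + Q**2)) = -2*(47 + Q + Q**2) = -94 - 2*Q - 2*Q**2)
H = -8 (H = -3 + (5*(-1))*1 = -3 - 5*1 = -3 - 5 = -8)
H*n(W(-6/5)) = -8*(-94 - 2*0 - 2*0**2) = -8*(-94 + 0 - 2*0) = -8*(-94 + 0 + 0) = -8*(-94) = 752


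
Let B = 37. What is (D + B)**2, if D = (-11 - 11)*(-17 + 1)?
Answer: 151321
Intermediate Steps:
D = 352 (D = -22*(-16) = 352)
(D + B)**2 = (352 + 37)**2 = 389**2 = 151321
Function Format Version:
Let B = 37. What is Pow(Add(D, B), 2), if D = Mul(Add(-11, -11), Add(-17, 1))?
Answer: 151321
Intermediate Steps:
D = 352 (D = Mul(-22, -16) = 352)
Pow(Add(D, B), 2) = Pow(Add(352, 37), 2) = Pow(389, 2) = 151321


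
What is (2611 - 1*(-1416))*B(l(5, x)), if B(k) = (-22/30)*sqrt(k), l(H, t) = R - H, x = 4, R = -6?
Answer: -44297*I*sqrt(11)/15 ≈ -9794.4*I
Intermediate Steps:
l(H, t) = -6 - H
B(k) = -11*sqrt(k)/15 (B(k) = (-22*1/30)*sqrt(k) = -11*sqrt(k)/15)
(2611 - 1*(-1416))*B(l(5, x)) = (2611 - 1*(-1416))*(-11*sqrt(-6 - 1*5)/15) = (2611 + 1416)*(-11*sqrt(-6 - 5)/15) = 4027*(-11*I*sqrt(11)/15) = -44297*I*sqrt(11)/15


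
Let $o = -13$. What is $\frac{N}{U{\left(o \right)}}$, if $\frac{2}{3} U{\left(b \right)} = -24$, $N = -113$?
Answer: $\frac{113}{36} \approx 3.1389$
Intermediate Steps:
$U{\left(b \right)} = -36$ ($U{\left(b \right)} = \frac{3}{2} \left(-24\right) = -36$)
$\frac{N}{U{\left(o \right)}} = - \frac{113}{-36} = \left(-113\right) \left(- \frac{1}{36}\right) = \frac{113}{36}$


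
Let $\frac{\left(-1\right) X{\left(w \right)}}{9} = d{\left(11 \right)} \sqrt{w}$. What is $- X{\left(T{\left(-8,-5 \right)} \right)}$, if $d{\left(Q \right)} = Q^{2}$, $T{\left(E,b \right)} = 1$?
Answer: $1089$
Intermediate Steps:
$X{\left(w \right)} = - 1089 \sqrt{w}$ ($X{\left(w \right)} = - 9 \cdot 11^{2} \sqrt{w} = - 9 \cdot 121 \sqrt{w} = - 1089 \sqrt{w}$)
$- X{\left(T{\left(-8,-5 \right)} \right)} = - \left(-1089\right) \sqrt{1} = - \left(-1089\right) 1 = \left(-1\right) \left(-1089\right) = 1089$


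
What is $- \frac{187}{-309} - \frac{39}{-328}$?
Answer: $\frac{73387}{101352} \approx 0.72408$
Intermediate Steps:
$- \frac{187}{-309} - \frac{39}{-328} = \left(-187\right) \left(- \frac{1}{309}\right) - - \frac{39}{328} = \frac{187}{309} + \frac{39}{328} = \frac{73387}{101352}$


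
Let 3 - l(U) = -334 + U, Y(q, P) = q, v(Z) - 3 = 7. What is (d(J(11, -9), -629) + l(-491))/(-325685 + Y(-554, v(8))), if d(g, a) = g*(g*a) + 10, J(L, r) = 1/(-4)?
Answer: -12779/5219824 ≈ -0.0024482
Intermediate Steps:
v(Z) = 10 (v(Z) = 3 + 7 = 10)
J(L, r) = -¼
d(g, a) = 10 + a*g² (d(g, a) = g*(a*g) + 10 = a*g² + 10 = 10 + a*g²)
l(U) = 337 - U (l(U) = 3 - (-334 + U) = 3 + (334 - U) = 337 - U)
(d(J(11, -9), -629) + l(-491))/(-325685 + Y(-554, v(8))) = ((10 - 629*(-¼)²) + (337 - 1*(-491)))/(-325685 - 554) = ((10 - 629*1/16) + (337 + 491))/(-326239) = ((10 - 629/16) + 828)*(-1/326239) = (-469/16 + 828)*(-1/326239) = (12779/16)*(-1/326239) = -12779/5219824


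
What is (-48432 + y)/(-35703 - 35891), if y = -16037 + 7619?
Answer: 28425/35797 ≈ 0.79406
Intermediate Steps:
y = -8418
(-48432 + y)/(-35703 - 35891) = (-48432 - 8418)/(-35703 - 35891) = -56850/(-71594) = -56850*(-1/71594) = 28425/35797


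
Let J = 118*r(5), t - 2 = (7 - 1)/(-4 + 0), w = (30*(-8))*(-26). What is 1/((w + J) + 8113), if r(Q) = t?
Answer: 1/14412 ≈ 6.9387e-5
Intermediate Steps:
w = 6240 (w = -240*(-26) = 6240)
t = 1/2 (t = 2 + (7 - 1)/(-4 + 0) = 2 + 6/(-4) = 2 + 6*(-1/4) = 2 - 3/2 = 1/2 ≈ 0.50000)
r(Q) = 1/2
J = 59 (J = 118*(1/2) = 59)
1/((w + J) + 8113) = 1/((6240 + 59) + 8113) = 1/(6299 + 8113) = 1/14412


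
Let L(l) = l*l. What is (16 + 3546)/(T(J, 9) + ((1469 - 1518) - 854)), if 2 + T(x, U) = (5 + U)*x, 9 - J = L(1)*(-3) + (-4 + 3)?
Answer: -3562/723 ≈ -4.9267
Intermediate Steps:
L(l) = l²
J = 13 (J = 9 - (1²*(-3) + (-4 + 3)) = 9 - (1*(-3) - 1) = 9 - (-3 - 1) = 9 - 1*(-4) = 9 + 4 = 13)
T(x, U) = -2 + x*(5 + U) (T(x, U) = -2 + (5 + U)*x = -2 + x*(5 + U))
(16 + 3546)/(T(J, 9) + ((1469 - 1518) - 854)) = (16 + 3546)/((-2 + 5*13 + 9*13) + ((1469 - 1518) - 854)) = 3562/((-2 + 65 + 117) + (-49 - 854)) = 3562/(180 - 903) = 3562/(-723) = 3562*(-1/723) = -3562/723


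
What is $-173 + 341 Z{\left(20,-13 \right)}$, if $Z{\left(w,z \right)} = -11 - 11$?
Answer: $-7675$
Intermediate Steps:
$Z{\left(w,z \right)} = -22$ ($Z{\left(w,z \right)} = -11 - 11 = -22$)
$-173 + 341 Z{\left(20,-13 \right)} = -173 + 341 \left(-22\right) = -173 - 7502 = -7675$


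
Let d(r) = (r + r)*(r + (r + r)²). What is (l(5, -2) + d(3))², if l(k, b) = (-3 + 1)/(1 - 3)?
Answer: 55225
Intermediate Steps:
l(k, b) = 1 (l(k, b) = -2/(-2) = -2*(-½) = 1)
d(r) = 2*r*(r + 4*r²) (d(r) = (2*r)*(r + (2*r)²) = (2*r)*(r + 4*r²) = 2*r*(r + 4*r²))
(l(5, -2) + d(3))² = (1 + 3²*(2 + 8*3))² = (1 + 9*(2 + 24))² = (1 + 9*26)² = (1 + 234)² = 235² = 55225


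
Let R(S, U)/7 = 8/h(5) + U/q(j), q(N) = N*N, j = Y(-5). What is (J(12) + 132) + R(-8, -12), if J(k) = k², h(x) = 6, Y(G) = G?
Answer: 21148/75 ≈ 281.97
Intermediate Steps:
j = -5
q(N) = N²
R(S, U) = 28/3 + 7*U/25 (R(S, U) = 7*(8/6 + U/((-5)²)) = 7*(8*(⅙) + U/25) = 7*(4/3 + U*(1/25)) = 7*(4/3 + U/25) = 28/3 + 7*U/25)
(J(12) + 132) + R(-8, -12) = (12² + 132) + (28/3 + (7/25)*(-12)) = (144 + 132) + (28/3 - 84/25) = 276 + 448/75 = 21148/75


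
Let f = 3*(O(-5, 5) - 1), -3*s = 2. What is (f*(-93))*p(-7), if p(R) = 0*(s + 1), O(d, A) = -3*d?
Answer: 0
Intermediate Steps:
s = -2/3 (s = -1/3*2 = -2/3 ≈ -0.66667)
f = 42 (f = 3*(-3*(-5) - 1) = 3*(15 - 1) = 3*14 = 42)
p(R) = 0 (p(R) = 0*(-2/3 + 1) = 0*(1/3) = 0)
(f*(-93))*p(-7) = (42*(-93))*0 = -3906*0 = 0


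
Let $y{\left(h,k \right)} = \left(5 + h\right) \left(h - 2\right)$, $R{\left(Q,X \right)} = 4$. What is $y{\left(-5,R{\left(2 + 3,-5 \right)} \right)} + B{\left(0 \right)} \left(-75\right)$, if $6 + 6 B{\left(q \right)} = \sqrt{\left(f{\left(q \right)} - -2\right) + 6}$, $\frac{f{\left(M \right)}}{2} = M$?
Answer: $75 - 25 \sqrt{2} \approx 39.645$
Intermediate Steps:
$f{\left(M \right)} = 2 M$
$y{\left(h,k \right)} = \left(-2 + h\right) \left(5 + h\right)$ ($y{\left(h,k \right)} = \left(5 + h\right) \left(-2 + h\right) = \left(-2 + h\right) \left(5 + h\right)$)
$B{\left(q \right)} = -1 + \frac{\sqrt{8 + 2 q}}{6}$ ($B{\left(q \right)} = -1 + \frac{\sqrt{\left(2 q - -2\right) + 6}}{6} = -1 + \frac{\sqrt{\left(2 q + 2\right) + 6}}{6} = -1 + \frac{\sqrt{\left(2 + 2 q\right) + 6}}{6} = -1 + \frac{\sqrt{8 + 2 q}}{6}$)
$y{\left(-5,R{\left(2 + 3,-5 \right)} \right)} + B{\left(0 \right)} \left(-75\right) = \left(-10 + \left(-5\right)^{2} + 3 \left(-5\right)\right) + \left(-1 + \frac{\sqrt{8 + 2 \cdot 0}}{6}\right) \left(-75\right) = \left(-10 + 25 - 15\right) + \left(-1 + \frac{\sqrt{8 + 0}}{6}\right) \left(-75\right) = 0 + \left(-1 + \frac{\sqrt{8}}{6}\right) \left(-75\right) = 0 + \left(-1 + \frac{2 \sqrt{2}}{6}\right) \left(-75\right) = 0 + \left(-1 + \frac{\sqrt{2}}{3}\right) \left(-75\right) = 0 + \left(75 - 25 \sqrt{2}\right) = 75 - 25 \sqrt{2}$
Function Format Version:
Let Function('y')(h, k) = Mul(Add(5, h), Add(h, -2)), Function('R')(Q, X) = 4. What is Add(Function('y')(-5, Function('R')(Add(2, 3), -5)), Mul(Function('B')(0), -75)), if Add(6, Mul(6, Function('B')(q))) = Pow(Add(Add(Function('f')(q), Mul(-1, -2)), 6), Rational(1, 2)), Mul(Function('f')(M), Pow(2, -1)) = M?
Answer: Add(75, Mul(-25, Pow(2, Rational(1, 2)))) ≈ 39.645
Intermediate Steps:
Function('f')(M) = Mul(2, M)
Function('y')(h, k) = Mul(Add(-2, h), Add(5, h)) (Function('y')(h, k) = Mul(Add(5, h), Add(-2, h)) = Mul(Add(-2, h), Add(5, h)))
Function('B')(q) = Add(-1, Mul(Rational(1, 6), Pow(Add(8, Mul(2, q)), Rational(1, 2)))) (Function('B')(q) = Add(-1, Mul(Rational(1, 6), Pow(Add(Add(Mul(2, q), Mul(-1, -2)), 6), Rational(1, 2)))) = Add(-1, Mul(Rational(1, 6), Pow(Add(Add(Mul(2, q), 2), 6), Rational(1, 2)))) = Add(-1, Mul(Rational(1, 6), Pow(Add(Add(2, Mul(2, q)), 6), Rational(1, 2)))) = Add(-1, Mul(Rational(1, 6), Pow(Add(8, Mul(2, q)), Rational(1, 2)))))
Add(Function('y')(-5, Function('R')(Add(2, 3), -5)), Mul(Function('B')(0), -75)) = Add(Add(-10, Pow(-5, 2), Mul(3, -5)), Mul(Add(-1, Mul(Rational(1, 6), Pow(Add(8, Mul(2, 0)), Rational(1, 2)))), -75)) = Add(Add(-10, 25, -15), Mul(Add(-1, Mul(Rational(1, 6), Pow(Add(8, 0), Rational(1, 2)))), -75)) = Add(0, Mul(Add(-1, Mul(Rational(1, 6), Pow(8, Rational(1, 2)))), -75)) = Add(0, Mul(Add(-1, Mul(Rational(1, 6), Mul(2, Pow(2, Rational(1, 2))))), -75)) = Add(0, Mul(Add(-1, Mul(Rational(1, 3), Pow(2, Rational(1, 2)))), -75)) = Add(0, Add(75, Mul(-25, Pow(2, Rational(1, 2))))) = Add(75, Mul(-25, Pow(2, Rational(1, 2))))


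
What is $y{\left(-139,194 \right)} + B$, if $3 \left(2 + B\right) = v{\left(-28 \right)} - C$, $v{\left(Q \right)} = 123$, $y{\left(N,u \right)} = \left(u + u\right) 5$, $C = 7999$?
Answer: $- \frac{2062}{3} \approx -687.33$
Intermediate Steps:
$y{\left(N,u \right)} = 10 u$ ($y{\left(N,u \right)} = 2 u 5 = 10 u$)
$B = - \frac{7882}{3}$ ($B = -2 + \frac{123 - 7999}{3} = -2 + \frac{1}{3} \left(-7876\right) = -2 - \frac{7876}{3} = - \frac{7882}{3} \approx -2627.3$)
$y{\left(-139,194 \right)} + B = 10 \cdot 194 - \frac{7882}{3} = 1940 - \frac{7882}{3} = - \frac{2062}{3}$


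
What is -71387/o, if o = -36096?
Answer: 71387/36096 ≈ 1.9777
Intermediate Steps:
-71387/o = -71387/(-36096) = -71387*(-1/36096) = 71387/36096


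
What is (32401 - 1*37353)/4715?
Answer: -4952/4715 ≈ -1.0503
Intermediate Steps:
(32401 - 1*37353)/4715 = (32401 - 37353)*(1/4715) = -4952*1/4715 = -4952/4715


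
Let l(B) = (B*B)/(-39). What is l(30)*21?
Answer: -6300/13 ≈ -484.62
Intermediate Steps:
l(B) = -B**2/39 (l(B) = B**2*(-1/39) = -B**2/39)
l(30)*21 = -1/39*30**2*21 = -1/39*900*21 = -300/13*21 = -6300/13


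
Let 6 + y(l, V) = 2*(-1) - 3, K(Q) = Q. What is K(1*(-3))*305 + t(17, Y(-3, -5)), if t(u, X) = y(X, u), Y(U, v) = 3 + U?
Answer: -926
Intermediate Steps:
y(l, V) = -11 (y(l, V) = -6 + (2*(-1) - 3) = -6 + (-2 - 3) = -6 - 5 = -11)
t(u, X) = -11
K(1*(-3))*305 + t(17, Y(-3, -5)) = (1*(-3))*305 - 11 = -3*305 - 11 = -915 - 11 = -926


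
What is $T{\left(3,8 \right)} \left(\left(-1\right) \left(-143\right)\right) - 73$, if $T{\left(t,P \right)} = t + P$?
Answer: $1500$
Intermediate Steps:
$T{\left(t,P \right)} = P + t$
$T{\left(3,8 \right)} \left(\left(-1\right) \left(-143\right)\right) - 73 = \left(8 + 3\right) \left(\left(-1\right) \left(-143\right)\right) - 73 = 11 \cdot 143 - 73 = 1573 - 73 = 1500$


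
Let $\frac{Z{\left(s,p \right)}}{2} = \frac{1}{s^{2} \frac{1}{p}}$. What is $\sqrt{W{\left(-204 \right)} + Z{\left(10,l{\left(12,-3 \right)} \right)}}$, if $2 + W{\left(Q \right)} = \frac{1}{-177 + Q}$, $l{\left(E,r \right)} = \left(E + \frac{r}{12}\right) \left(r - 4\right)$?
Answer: $\frac{i \sqrt{211797138}}{7620} \approx 1.9099 i$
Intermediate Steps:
$l{\left(E,r \right)} = \left(-4 + r\right) \left(E + \frac{r}{12}\right)$ ($l{\left(E,r \right)} = \left(E + r \frac{1}{12}\right) \left(-4 + r\right) = \left(E + \frac{r}{12}\right) \left(-4 + r\right) = \left(-4 + r\right) \left(E + \frac{r}{12}\right)$)
$Z{\left(s,p \right)} = \frac{2 p}{s^{2}}$ ($Z{\left(s,p \right)} = \frac{2}{s^{2} \frac{1}{p}} = \frac{2}{\frac{1}{p} s^{2}} = 2 \frac{p}{s^{2}} = \frac{2 p}{s^{2}}$)
$W{\left(Q \right)} = -2 + \frac{1}{-177 + Q}$
$\sqrt{W{\left(-204 \right)} + Z{\left(10,l{\left(12,-3 \right)} \right)}} = \sqrt{\frac{355 - -408}{-177 - 204} + \frac{2 \left(\left(-4\right) 12 - -1 + \frac{\left(-3\right)^{2}}{12} + 12 \left(-3\right)\right)}{100}} = \sqrt{\frac{355 + 408}{-381} + 2 \left(-48 + 1 + \frac{1}{12} \cdot 9 - 36\right) \frac{1}{100}} = \sqrt{\left(- \frac{1}{381}\right) 763 + 2 \left(-48 + 1 + \frac{3}{4} - 36\right) \frac{1}{100}} = \sqrt{- \frac{763}{381} + 2 \left(- \frac{329}{4}\right) \frac{1}{100}} = \sqrt{- \frac{763}{381} - \frac{329}{200}} = \sqrt{- \frac{277949}{76200}} = \frac{i \sqrt{211797138}}{7620}$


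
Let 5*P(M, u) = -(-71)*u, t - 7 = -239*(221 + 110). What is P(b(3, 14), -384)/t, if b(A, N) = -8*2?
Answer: 13632/197755 ≈ 0.068934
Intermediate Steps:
t = -79102 (t = 7 - 239*(221 + 110) = 7 - 239*331 = 7 - 79109 = -79102)
b(A, N) = -16
P(M, u) = 71*u/5 (P(M, u) = (-(-71)*u)/5 = (71*u)/5 = 71*u/5)
P(b(3, 14), -384)/t = ((71/5)*(-384))/(-79102) = -27264/5*(-1/79102) = 13632/197755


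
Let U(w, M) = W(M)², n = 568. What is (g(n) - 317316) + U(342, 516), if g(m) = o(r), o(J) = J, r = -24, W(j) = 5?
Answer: -317315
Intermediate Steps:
g(m) = -24
U(w, M) = 25 (U(w, M) = 5² = 25)
(g(n) - 317316) + U(342, 516) = (-24 - 317316) + 25 = -317340 + 25 = -317315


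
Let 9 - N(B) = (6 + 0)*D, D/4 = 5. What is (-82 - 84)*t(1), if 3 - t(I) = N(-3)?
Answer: -18924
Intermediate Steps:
D = 20 (D = 4*5 = 20)
N(B) = -111 (N(B) = 9 - (6 + 0)*20 = 9 - 6*20 = 9 - 1*120 = 9 - 120 = -111)
t(I) = 114 (t(I) = 3 - 1*(-111) = 3 + 111 = 114)
(-82 - 84)*t(1) = (-82 - 84)*114 = -166*114 = -18924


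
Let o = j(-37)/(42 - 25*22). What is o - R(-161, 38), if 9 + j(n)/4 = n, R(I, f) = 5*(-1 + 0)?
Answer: 681/127 ≈ 5.3622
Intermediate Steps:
R(I, f) = -5 (R(I, f) = 5*(-1) = -5)
j(n) = -36 + 4*n
o = 46/127 (o = (-36 + 4*(-37))/(42 - 25*22) = (-36 - 148)/(42 - 550) = -184/(-508) = -184*(-1/508) = 46/127 ≈ 0.36220)
o - R(-161, 38) = 46/127 - 1*(-5) = 46/127 + 5 = 681/127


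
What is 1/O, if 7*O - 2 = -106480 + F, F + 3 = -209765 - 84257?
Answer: -7/400503 ≈ -1.7478e-5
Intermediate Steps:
F = -294025 (F = -3 + (-209765 - 84257) = -3 - 294022 = -294025)
O = -400503/7 (O = 2/7 + (-106480 - 294025)/7 = 2/7 + (⅐)*(-400505) = 2/7 - 57215 = -400503/7 ≈ -57215.)
1/O = 1/(-400503/7) = -7/400503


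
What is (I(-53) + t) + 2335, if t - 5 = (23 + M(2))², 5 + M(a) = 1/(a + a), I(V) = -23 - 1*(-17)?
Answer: 42673/16 ≈ 2667.1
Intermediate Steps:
I(V) = -6 (I(V) = -23 + 17 = -6)
M(a) = -5 + 1/(2*a) (M(a) = -5 + 1/(a + a) = -5 + 1/(2*a))
t = 5409/16 (t = 5 + (23 + (-5 + (½)/2))² = 5 + (23 + (-5 + (½)*(½)))² = 5 + (23 + (-5 + ¼))² = 5 + (23 - 19/4)² = 5 + (73/4)² = 5 + 5329/16 = 5409/16 ≈ 338.06)
(I(-53) + t) + 2335 = (-6 + 5409/16) + 2335 = 5313/16 + 2335 = 42673/16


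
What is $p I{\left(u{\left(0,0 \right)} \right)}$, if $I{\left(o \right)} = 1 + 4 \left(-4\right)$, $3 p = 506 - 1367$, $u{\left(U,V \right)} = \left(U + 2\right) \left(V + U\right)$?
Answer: $4305$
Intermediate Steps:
$u{\left(U,V \right)} = \left(2 + U\right) \left(U + V\right)$
$p = -287$ ($p = \frac{506 - 1367}{3} = \frac{1}{3} \left(-861\right) = -287$)
$I{\left(o \right)} = -15$ ($I{\left(o \right)} = 1 - 16 = -15$)
$p I{\left(u{\left(0,0 \right)} \right)} = \left(-287\right) \left(-15\right) = 4305$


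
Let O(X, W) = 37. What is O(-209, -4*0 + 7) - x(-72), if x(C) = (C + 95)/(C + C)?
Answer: 5351/144 ≈ 37.160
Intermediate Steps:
x(C) = (95 + C)/(2*C) (x(C) = (95 + C)/((2*C)) = (95 + C)*(1/(2*C)) = (95 + C)/(2*C))
O(-209, -4*0 + 7) - x(-72) = 37 - (95 - 72)/(2*(-72)) = 37 - (-1)*23/(2*72) = 37 - 1*(-23/144) = 37 + 23/144 = 5351/144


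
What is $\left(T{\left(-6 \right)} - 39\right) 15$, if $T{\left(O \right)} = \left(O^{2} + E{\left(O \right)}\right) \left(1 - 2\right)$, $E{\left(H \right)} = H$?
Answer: $-1035$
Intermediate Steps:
$T{\left(O \right)} = - O - O^{2}$ ($T{\left(O \right)} = \left(O^{2} + O\right) \left(1 - 2\right) = \left(O + O^{2}\right) \left(-1\right) = - O - O^{2}$)
$\left(T{\left(-6 \right)} - 39\right) 15 = \left(- 6 \left(-1 - -6\right) - 39\right) 15 = \left(- 6 \left(-1 + 6\right) - 39\right) 15 = \left(\left(-6\right) 5 - 39\right) 15 = \left(-30 - 39\right) 15 = \left(-69\right) 15 = -1035$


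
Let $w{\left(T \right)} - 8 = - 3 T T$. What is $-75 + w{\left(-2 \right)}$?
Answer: $-79$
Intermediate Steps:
$w{\left(T \right)} = 8 - 3 T^{2}$ ($w{\left(T \right)} = 8 + - 3 T T = 8 - 3 T^{2}$)
$-75 + w{\left(-2 \right)} = -75 + \left(8 - 3 \left(-2\right)^{2}\right) = -75 + \left(8 - 12\right) = -75 - 4 = -79$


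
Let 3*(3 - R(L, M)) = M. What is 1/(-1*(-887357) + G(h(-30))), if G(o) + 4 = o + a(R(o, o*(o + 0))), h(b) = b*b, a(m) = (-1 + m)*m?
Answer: 1/72899538259 ≈ 1.3718e-11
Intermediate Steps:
R(L, M) = 3 - M/3
a(m) = m*(-1 + m)
h(b) = b²
G(o) = -4 + o + (2 - o²/3)*(3 - o²/3) (G(o) = -4 + (o + (3 - o*(o + 0)/3)*(-1 + (3 - o*(o + 0)/3))) = -4 + (o + (3 - o*o/3)*(-1 + (3 - o*o/3))) = -4 + (o + (3 - o²/3)*(-1 + (3 - o²/3))) = -4 + (o + (3 - o²/3)*(2 - o²/3)) = -4 + (o + (2 - o²/3)*(3 - o²/3)) = -4 + o + (2 - o²/3)*(3 - o²/3))
1/(-1*(-887357) + G(h(-30))) = 1/(-1*(-887357) + (2 + (-30)² - 5*((-30)²)²/3 + ((-30)²)⁴/9)) = 1/(887357 + (2 + 900 - 5/3*900² + (⅑)*900⁴)) = 1/(887357 + (2 + 900 - 5/3*810000 + (⅑)*656100000000)) = 1/(887357 + (2 + 900 - 1350000 + 72900000000)) = 1/(887357 + 72898650902) = 1/72899538259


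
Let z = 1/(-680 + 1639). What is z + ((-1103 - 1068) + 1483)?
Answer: -659791/959 ≈ -688.00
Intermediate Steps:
z = 1/959 ≈ 0.0010428
z + ((-1103 - 1068) + 1483) = 1/959 + ((-1103 - 1068) + 1483) = 1/959 + (-2171 + 1483) = 1/959 - 688 = -659791/959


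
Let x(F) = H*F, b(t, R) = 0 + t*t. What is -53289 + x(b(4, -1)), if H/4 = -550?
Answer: -88489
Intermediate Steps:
H = -2200 (H = 4*(-550) = -2200)
b(t, R) = t² (b(t, R) = 0 + t² = t²)
x(F) = -2200*F
-53289 + x(b(4, -1)) = -53289 - 2200*4² = -53289 - 2200*16 = -53289 - 35200 = -88489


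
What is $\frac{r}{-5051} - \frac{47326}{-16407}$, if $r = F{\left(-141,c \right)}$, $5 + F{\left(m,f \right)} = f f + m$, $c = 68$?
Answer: $\frac{165573080}{82871757} \approx 1.9979$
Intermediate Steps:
$F{\left(m,f \right)} = -5 + m + f^{2}$ ($F{\left(m,f \right)} = -5 + \left(f f + m\right) = -5 + \left(f^{2} + m\right) = -5 + \left(m + f^{2}\right) = -5 + m + f^{2}$)
$r = 4478$ ($r = -5 - 141 + 68^{2} = -5 - 141 + 4624 = 4478$)
$\frac{r}{-5051} - \frac{47326}{-16407} = \frac{4478}{-5051} - \frac{47326}{-16407} = 4478 \left(- \frac{1}{5051}\right) - - \frac{47326}{16407} = - \frac{4478}{5051} + \frac{47326}{16407} = \frac{165573080}{82871757}$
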